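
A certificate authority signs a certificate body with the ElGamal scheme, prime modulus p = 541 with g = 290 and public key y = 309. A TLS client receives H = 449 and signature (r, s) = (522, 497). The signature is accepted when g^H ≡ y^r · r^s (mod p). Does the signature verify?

Left side g^H mod p:
290^2 = 84100 ≡ 245
290^4 ≡ 245^2 = 60025 ≡ 515
290^8 ≡ 515^2 = 265225 ≡ 135
290^16 ≡ 135^2 = 18225 ≡ 372
290^32 ≡ 372^2 = 138384 ≡ 429
290^64 ≡ 429^2 = 184041 ≡ 101
290^128 ≡ 101^2 = 10201 ≡ 463
290^256 ≡ 463^2 = 214369 ≡ 133
449 = 256 + 128 + 64 + 1, so 290^449 ≡ 133·463·101·290 ≡ 354 (mod 541)
Right side y^r · r^s mod p:
309^2 = 95481 ≡ 265
309^4 ≡ 265^2 = 70225 ≡ 436
309^8 ≡ 436^2 = 190096 ≡ 205
309^16 ≡ 205^2 = 42025 ≡ 368
309^32 ≡ 368^2 = 135424 ≡ 174
309^64 ≡ 174^2 = 30276 ≡ 521
309^128 ≡ 521^2 = 271441 ≡ 400
309^256 ≡ 400^2 = 160000 ≡ 405
309^512 ≡ 405^2 = 164025 ≡ 102
522 = 512 + 8 + 2, so 309^522 ≡ 102·205·265 ≡ 228 (mod 541)
522^2 = 272484 ≡ 361
522^4 ≡ 361^2 = 130321 ≡ 481
522^8 ≡ 481^2 = 231361 ≡ 354
522^16 ≡ 354^2 = 125316 ≡ 345
522^32 ≡ 345^2 = 119025 ≡ 5
522^64 ≡ 5^2 = 25
522^128 ≡ 25^2 = 625 ≡ 84
522^256 ≡ 84^2 = 7056 ≡ 23
497 = 256 + 128 + 64 + 32 + 16 + 1, so 522^497 ≡ 23·84·25·5·345·522 ≡ 43 (mod 541)
228·43 = 9804 ≡ 66 (mod 541)
354 ≠ 66, so verification fails.

does not verify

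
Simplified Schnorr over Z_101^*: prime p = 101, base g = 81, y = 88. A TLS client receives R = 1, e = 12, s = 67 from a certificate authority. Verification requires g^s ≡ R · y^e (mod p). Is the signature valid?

valid

g^s mod p:
81^2 = 6561 ≡ 97
81^4 ≡ 97^2 = 9409 ≡ 16
81^8 ≡ 16^2 = 256 ≡ 54
81^16 ≡ 54^2 = 2916 ≡ 88
81^32 ≡ 88^2 = 7744 ≡ 68
81^64 ≡ 68^2 = 4624 ≡ 79
67 = 64 + 2 + 1, so 81^67 ≡ 79·97·81 ≡ 58 (mod 101)
R · y^e mod p:
88^2 = 7744 ≡ 68
88^4 ≡ 68^2 = 4624 ≡ 79
88^8 ≡ 79^2 = 6241 ≡ 80
12 = 8 + 4, so 88^12 ≡ 80·79 ≡ 58 (mod 101)
1·58 = 58 ≡ 58 (mod 101)
58 ≡ 58 (mod 101); signature holds.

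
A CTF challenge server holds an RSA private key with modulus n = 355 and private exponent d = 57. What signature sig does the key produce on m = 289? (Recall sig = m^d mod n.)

Squares mod 355: m^1≡289, m^2≡96, m^4≡341, m^8≡196, m^16≡76, m^32≡96
57 = 32 + 16 + 8 + 1, so m^57 ≡ 96·76·196·289 ≡ 309 (mod 355)

309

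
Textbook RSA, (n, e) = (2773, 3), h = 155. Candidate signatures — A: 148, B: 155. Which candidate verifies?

A

Candidate A: Squares mod 2773: 148^1≡148, 148^2≡2493; 3 = 2 + 1, so 148^3 ≡ 2493·148 ≡ 155 (mod 2773)
  → matches h = 155
Candidate B: Squares mod 2773: 155^1≡155, 155^2≡1841; 3 = 2 + 1, so 155^3 ≡ 1841·155 ≡ 2509 (mod 2773)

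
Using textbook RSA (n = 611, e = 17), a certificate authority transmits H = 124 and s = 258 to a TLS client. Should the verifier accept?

s^2 ≡ 258^2 = 66564 ≡ 576
s^4 ≡ 576^2 = 331776 ≡ 3
s^8 ≡ 3^2 = 9
s^16 ≡ 9^2 = 81
17 = 16 + 1, so s^17 ≡ 81·258 ≡ 124 (mod 611)
124 = H, so the signature checks out.

accept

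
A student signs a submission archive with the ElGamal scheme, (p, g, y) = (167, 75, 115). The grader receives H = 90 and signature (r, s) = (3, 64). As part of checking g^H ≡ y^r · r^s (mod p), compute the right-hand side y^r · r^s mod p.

115^2 = 13225 ≡ 32
3 = 2 + 1, so 115^3 ≡ 32·115 ≡ 6 (mod 167)
3^2 = 9
3^4 ≡ 9^2 = 81
3^8 ≡ 81^2 = 6561 ≡ 48
3^16 ≡ 48^2 = 2304 ≡ 133
3^32 ≡ 133^2 = 17689 ≡ 154
3^64 ≡ 154^2 = 23716 ≡ 2
y^r · r^s ≡ 6·2 = 12 ≡ 12 (mod 167)

12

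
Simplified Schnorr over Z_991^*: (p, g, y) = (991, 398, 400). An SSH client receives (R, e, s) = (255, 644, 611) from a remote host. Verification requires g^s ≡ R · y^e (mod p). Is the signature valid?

g^s mod p:
398^2 = 158404 ≡ 835
398^4 ≡ 835^2 = 697225 ≡ 552
398^8 ≡ 552^2 = 304704 ≡ 467
398^16 ≡ 467^2 = 218089 ≡ 69
398^32 ≡ 69^2 = 4761 ≡ 797
398^64 ≡ 797^2 = 635209 ≡ 969
398^128 ≡ 969^2 = 938961 ≡ 484
398^256 ≡ 484^2 = 234256 ≡ 380
398^512 ≡ 380^2 = 144400 ≡ 705
611 = 512 + 64 + 32 + 2 + 1, so 398^611 ≡ 705·969·797·835·398 ≡ 899 (mod 991)
R · y^e mod p:
400^2 = 160000 ≡ 449
400^4 ≡ 449^2 = 201601 ≡ 428
400^8 ≡ 428^2 = 183184 ≡ 840
400^16 ≡ 840^2 = 705600 ≡ 8
400^32 ≡ 8^2 = 64
400^64 ≡ 64^2 = 4096 ≡ 132
400^128 ≡ 132^2 = 17424 ≡ 577
400^256 ≡ 577^2 = 332929 ≡ 944
400^512 ≡ 944^2 = 891136 ≡ 227
644 = 512 + 128 + 4, so 400^644 ≡ 227·577·428 ≡ 124 (mod 991)
255·124 = 31620 ≡ 899 (mod 991)
899 ≡ 899 (mod 991); signature holds.

valid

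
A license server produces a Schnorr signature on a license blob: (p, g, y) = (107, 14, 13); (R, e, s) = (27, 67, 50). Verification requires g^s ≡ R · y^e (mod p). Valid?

no

g^s mod p:
14^2 = 196 ≡ 89
14^4 ≡ 89^2 = 7921 ≡ 3
14^8 ≡ 3^2 = 9
14^16 ≡ 9^2 = 81
14^32 ≡ 81^2 = 6561 ≡ 34
50 = 32 + 16 + 2, so 14^50 ≡ 34·81·89 ≡ 76 (mod 107)
R · y^e mod p:
13^2 = 169 ≡ 62
13^4 ≡ 62^2 = 3844 ≡ 99
13^8 ≡ 99^2 = 9801 ≡ 64
13^16 ≡ 64^2 = 4096 ≡ 30
13^32 ≡ 30^2 = 900 ≡ 44
13^64 ≡ 44^2 = 1936 ≡ 10
67 = 64 + 2 + 1, so 13^67 ≡ 10·62·13 ≡ 35 (mod 107)
27·35 = 945 ≡ 89 (mod 107)
76 ≠ 89; the check fails.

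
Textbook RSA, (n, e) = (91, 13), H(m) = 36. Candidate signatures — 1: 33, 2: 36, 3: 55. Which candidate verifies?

Candidate 1: Squares mod 91: 33^1≡33, 33^2≡88, 33^4≡9, 33^8≡81; 13 = 8 + 4 + 1, so 33^13 ≡ 81·9·33 ≡ 33 (mod 91)
Candidate 2: Squares mod 91: 36^1≡36, 36^2≡22, 36^4≡29, 36^8≡22; 13 = 8 + 4 + 1, so 36^13 ≡ 22·29·36 ≡ 36 (mod 91)
  → matches H(m) = 36
Candidate 3: Squares mod 91: 55^1≡55, 55^2≡22, 55^4≡29, 55^8≡22; 13 = 8 + 4 + 1, so 55^13 ≡ 22·29·55 ≡ 55 (mod 91)

2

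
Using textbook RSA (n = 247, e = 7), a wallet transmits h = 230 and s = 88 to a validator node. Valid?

s^2 ≡ 88^2 = 7744 ≡ 87
s^4 ≡ 87^2 = 7569 ≡ 159
7 = 4 + 2 + 1, so s^7 ≡ 159·87·88 ≡ 88 (mod 247)
88 ≠ 230, so verification fails.

no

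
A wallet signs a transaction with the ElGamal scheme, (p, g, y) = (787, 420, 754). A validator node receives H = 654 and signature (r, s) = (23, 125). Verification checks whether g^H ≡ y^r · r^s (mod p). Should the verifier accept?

reject

Left side g^H mod p:
420^2 = 176400 ≡ 112
420^4 ≡ 112^2 = 12544 ≡ 739
420^8 ≡ 739^2 = 546121 ≡ 730
420^16 ≡ 730^2 = 532900 ≡ 101
420^32 ≡ 101^2 = 10201 ≡ 757
420^64 ≡ 757^2 = 573049 ≡ 113
420^128 ≡ 113^2 = 12769 ≡ 177
420^256 ≡ 177^2 = 31329 ≡ 636
420^512 ≡ 636^2 = 404496 ≡ 765
654 = 512 + 128 + 8 + 4 + 2, so 420^654 ≡ 765·177·730·739·112 ≡ 44 (mod 787)
Right side y^r · r^s mod p:
754^2 = 568516 ≡ 302
754^4 ≡ 302^2 = 91204 ≡ 699
754^8 ≡ 699^2 = 488601 ≡ 661
754^16 ≡ 661^2 = 436921 ≡ 136
23 = 16 + 4 + 2 + 1, so 754^23 ≡ 136·699·302·754 ≡ 90 (mod 787)
23^2 = 529
23^4 ≡ 529^2 = 279841 ≡ 456
23^8 ≡ 456^2 = 207936 ≡ 168
23^16 ≡ 168^2 = 28224 ≡ 679
23^32 ≡ 679^2 = 461041 ≡ 646
23^64 ≡ 646^2 = 417316 ≡ 206
125 = 64 + 32 + 16 + 8 + 4 + 1, so 23^125 ≡ 206·646·679·168·456·23 ≡ 739 (mod 787)
90·739 = 66510 ≡ 402 (mod 787)
44 ≠ 402, so verification fails.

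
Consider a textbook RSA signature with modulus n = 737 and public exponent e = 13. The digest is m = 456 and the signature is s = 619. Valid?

yes

s^2 ≡ 619^2 = 383161 ≡ 658
s^4 ≡ 658^2 = 432964 ≡ 345
s^8 ≡ 345^2 = 119025 ≡ 368
13 = 8 + 4 + 1, so s^13 ≡ 368·345·619 ≡ 456 (mod 737)
s^13 mod 737 = 456 matches m.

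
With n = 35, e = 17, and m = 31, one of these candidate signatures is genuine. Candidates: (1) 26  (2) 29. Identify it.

Candidate 1: 26^17 mod 35 = 31
  → matches m = 31
Candidate 2: 29^17 mod 35 = 29

1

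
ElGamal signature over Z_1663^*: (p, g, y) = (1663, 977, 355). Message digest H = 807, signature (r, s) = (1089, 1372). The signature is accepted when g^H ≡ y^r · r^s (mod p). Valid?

no

Left side g^H mod p:
977^807 mod 1663 = 324
Right side y^r · r^s mod p:
355^1089 mod 1663 = 400
1089^1372 mod 1663 = 1050
400·1050 = 420000 ≡ 924 (mod 1663)
324 ≠ 924, so verification fails.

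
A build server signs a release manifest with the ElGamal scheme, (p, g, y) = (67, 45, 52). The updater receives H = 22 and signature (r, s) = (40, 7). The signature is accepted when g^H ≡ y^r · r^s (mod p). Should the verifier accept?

reject

Left side g^H mod p:
45^2 = 2025 ≡ 15
45^4 ≡ 15^2 = 225 ≡ 24
45^8 ≡ 24^2 = 576 ≡ 40
45^16 ≡ 40^2 = 1600 ≡ 59
22 = 16 + 4 + 2, so 45^22 ≡ 59·24·15 ≡ 1 (mod 67)
Right side y^r · r^s mod p:
52^2 = 2704 ≡ 24
52^4 ≡ 24^2 = 576 ≡ 40
52^8 ≡ 40^2 = 1600 ≡ 59
52^16 ≡ 59^2 = 3481 ≡ 64
52^32 ≡ 64^2 = 4096 ≡ 9
40 = 32 + 8, so 52^40 ≡ 9·59 ≡ 62 (mod 67)
40^2 = 1600 ≡ 59
40^4 ≡ 59^2 = 3481 ≡ 64
7 = 4 + 2 + 1, so 40^7 ≡ 64·59·40 ≡ 22 (mod 67)
62·22 = 1364 ≡ 24 (mod 67)
1 ≠ 24, so verification fails.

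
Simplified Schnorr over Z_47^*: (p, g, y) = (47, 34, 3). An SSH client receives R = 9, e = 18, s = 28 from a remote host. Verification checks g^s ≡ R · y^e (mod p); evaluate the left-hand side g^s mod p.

34^2 = 1156 ≡ 28
34^4 ≡ 28^2 = 784 ≡ 32
34^8 ≡ 32^2 = 1024 ≡ 37
34^16 ≡ 37^2 = 1369 ≡ 6
28 = 16 + 8 + 4, so 34^28 ≡ 6·37·32 ≡ 7 (mod 47)

7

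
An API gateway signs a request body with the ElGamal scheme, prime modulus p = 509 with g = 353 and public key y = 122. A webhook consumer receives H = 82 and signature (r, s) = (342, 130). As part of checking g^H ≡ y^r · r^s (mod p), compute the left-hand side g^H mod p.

319

353^2 = 124609 ≡ 413
353^4 ≡ 413^2 = 170569 ≡ 54
353^8 ≡ 54^2 = 2916 ≡ 371
353^16 ≡ 371^2 = 137641 ≡ 211
353^32 ≡ 211^2 = 44521 ≡ 238
353^64 ≡ 238^2 = 56644 ≡ 145
82 = 64 + 16 + 2, so 353^82 ≡ 145·211·413 ≡ 319 (mod 509)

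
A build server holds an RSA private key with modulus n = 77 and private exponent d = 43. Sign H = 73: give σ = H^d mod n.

24

Squares mod 77: H^1≡73, H^2≡16, H^4≡25, H^8≡9, H^16≡4, H^32≡16
43 = 32 + 8 + 2 + 1, so H^43 ≡ 16·9·16·73 ≡ 24 (mod 77)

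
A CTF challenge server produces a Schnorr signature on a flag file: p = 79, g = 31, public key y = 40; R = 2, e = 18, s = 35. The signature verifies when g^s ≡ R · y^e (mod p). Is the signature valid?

valid

g^s mod p:
Squares mod 79: 31^1≡31, 31^2≡13, 31^4≡11, 31^8≡42, 31^16≡26, 31^32≡44
35 = 32 + 2 + 1, so 31^35 ≡ 44·13·31 ≡ 36 (mod 79)
R · y^e mod p:
Squares mod 79: 40^1≡40, 40^2≡20, 40^4≡5, 40^8≡25, 40^16≡72
18 = 16 + 2, so 40^18 ≡ 72·20 ≡ 18 (mod 79)
2·18 = 36 ≡ 36 (mod 79)
36 ≡ 36 (mod 79); signature holds.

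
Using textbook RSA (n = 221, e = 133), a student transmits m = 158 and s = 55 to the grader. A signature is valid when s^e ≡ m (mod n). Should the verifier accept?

Squares mod 221: s^1≡55, s^2≡152, s^4≡120, s^8≡35, s^16≡120, s^32≡35, s^64≡120, s^128≡35
133 = 128 + 4 + 1, so s^133 ≡ 35·120·55 ≡ 55 (mod 221)
The recovered value 55 does not match the digest 158.

reject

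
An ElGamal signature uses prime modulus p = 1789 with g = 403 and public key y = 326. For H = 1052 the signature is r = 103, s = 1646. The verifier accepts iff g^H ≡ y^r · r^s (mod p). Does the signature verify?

Left side g^H mod p:
Squares mod 1789: 403^1≡403, 403^2≡1399, 403^4≡35, 403^8≡1225, 403^16≡1443, 403^32≡1642, 403^64≡141, 403^128≡202, 403^256≡1446, 403^512≡1364, 403^1024≡1725
1052 = 1024 + 16 + 8 + 4, so 403^1052 ≡ 1725·1443·1225·35 ≡ 1700 (mod 1789)
Right side y^r · r^s mod p:
Squares mod 1789: 326^1≡326, 326^2≡725, 326^4≡1448, 326^8≡1785, 326^16≡16, 326^32≡256, 326^64≡1132
103 = 64 + 32 + 4 + 2 + 1, so 326^103 ≡ 1132·256·1448·725·326 ≡ 143 (mod 1789)
Squares mod 1789: 103^1≡103, 103^2≡1664, 103^4≡1313, 103^8≡1162, 103^16≡1338, 103^32≡1244, 103^64≡51, 103^128≡812, 103^256≡992, 103^512≡114, 103^1024≡473
1646 = 1024 + 512 + 64 + 32 + 8 + 4 + 2, so 103^1646 ≡ 473·114·51·1244·1162·1313·1664 ≡ 614 (mod 1789)
143·614 = 87802 ≡ 141 (mod 1789)
1700 ≠ 141, so verification fails.

does not verify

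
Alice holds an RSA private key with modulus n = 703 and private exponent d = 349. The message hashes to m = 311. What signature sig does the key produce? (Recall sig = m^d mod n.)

Squares mod 703: m^1≡311, m^2≡410, m^4≡83, m^8≡562, m^16≡197, m^32≡144, m^64≡349, m^128≡182, m^256≡83
349 = 256 + 64 + 16 + 8 + 4 + 1, so m^349 ≡ 83·349·197·562·83·311 ≡ 520 (mod 703)

520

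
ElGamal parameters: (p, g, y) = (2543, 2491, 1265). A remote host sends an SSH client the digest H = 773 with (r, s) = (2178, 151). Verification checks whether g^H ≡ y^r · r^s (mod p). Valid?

no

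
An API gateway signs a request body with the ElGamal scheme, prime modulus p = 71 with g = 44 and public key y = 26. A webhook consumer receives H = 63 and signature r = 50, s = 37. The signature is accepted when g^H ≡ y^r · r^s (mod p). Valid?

Left side g^H mod p:
Squares mod 71: 44^1≡44, 44^2≡19, 44^4≡6, 44^8≡36, 44^16≡18, 44^32≡40
63 = 32 + 16 + 8 + 4 + 2 + 1, so 44^63 ≡ 40·18·36·6·19·44 ≡ 17 (mod 71)
Right side y^r · r^s mod p:
Squares mod 71: 26^1≡26, 26^2≡37, 26^4≡20, 26^8≡45, 26^16≡37, 26^32≡20
50 = 32 + 16 + 2, so 26^50 ≡ 20·37·37 ≡ 45 (mod 71)
Squares mod 71: 50^1≡50, 50^2≡15, 50^4≡12, 50^8≡2, 50^16≡4, 50^32≡16
37 = 32 + 4 + 1, so 50^37 ≡ 16·12·50 ≡ 15 (mod 71)
45·15 = 675 ≡ 36 (mod 71)
17 ≠ 36, so verification fails.

no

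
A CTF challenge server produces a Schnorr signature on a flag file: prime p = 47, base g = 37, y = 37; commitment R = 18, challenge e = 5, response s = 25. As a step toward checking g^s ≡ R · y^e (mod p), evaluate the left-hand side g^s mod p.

37^2 = 1369 ≡ 6
37^4 ≡ 6^2 = 36
37^8 ≡ 36^2 = 1296 ≡ 27
37^16 ≡ 27^2 = 729 ≡ 24
25 = 16 + 8 + 1, so 37^25 ≡ 24·27·37 ≡ 6 (mod 47)

6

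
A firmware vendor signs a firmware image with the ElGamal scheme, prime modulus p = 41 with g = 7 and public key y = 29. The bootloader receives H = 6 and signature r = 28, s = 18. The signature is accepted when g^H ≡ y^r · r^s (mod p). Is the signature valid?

valid

Left side g^H mod p:
Squares mod 41: 7^1≡7, 7^2≡8, 7^4≡23
6 = 4 + 2, so 7^6 ≡ 23·8 ≡ 20 (mod 41)
Right side y^r · r^s mod p:
Squares mod 41: 29^1≡29, 29^2≡21, 29^4≡31, 29^8≡18, 29^16≡37
28 = 16 + 8 + 4, so 29^28 ≡ 37·18·31 ≡ 23 (mod 41)
Squares mod 41: 28^1≡28, 28^2≡5, 28^4≡25, 28^8≡10, 28^16≡18
18 = 16 + 2, so 28^18 ≡ 18·5 ≡ 8 (mod 41)
23·8 = 184 ≡ 20 (mod 41)
20 ≡ 20 (mod 41), so the signature is genuine.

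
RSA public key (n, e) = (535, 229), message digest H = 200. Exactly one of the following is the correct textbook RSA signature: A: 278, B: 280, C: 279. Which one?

B

Candidate A: 278^229 mod 535 = 408
Candidate B: 280^229 mod 535 = 200
  → matches H = 200
Candidate C: 279^229 mod 535 = 394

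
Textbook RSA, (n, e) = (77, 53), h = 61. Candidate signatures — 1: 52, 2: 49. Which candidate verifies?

1

Candidate 1: 52^2 = 2704 ≡ 9; 52^4 ≡ 9^2 = 81 ≡ 4; 52^8 ≡ 4^2 = 16; 52^16 ≡ 16^2 = 256 ≡ 25; 52^32 ≡ 25^2 = 625 ≡ 9; 53 = 32 + 16 + 4 + 1, so 52^53 ≡ 9·25·4·52 ≡ 61 (mod 77)
  → matches h = 61
Candidate 2: 49^2 = 2401 ≡ 14; 49^4 ≡ 14^2 = 196 ≡ 42; 49^8 ≡ 42^2 = 1764 ≡ 70; 49^16 ≡ 70^2 = 4900 ≡ 49; 49^32 ≡ 49^2 = 2401 ≡ 14; 53 = 32 + 16 + 4 + 1, so 49^53 ≡ 14·49·42·49 ≡ 70 (mod 77)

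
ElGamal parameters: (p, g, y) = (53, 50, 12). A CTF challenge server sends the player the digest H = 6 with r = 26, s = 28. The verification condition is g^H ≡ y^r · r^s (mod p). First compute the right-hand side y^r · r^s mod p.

12^2 = 144 ≡ 38
12^4 ≡ 38^2 = 1444 ≡ 13
12^8 ≡ 13^2 = 169 ≡ 10
12^16 ≡ 10^2 = 100 ≡ 47
26 = 16 + 8 + 2, so 12^26 ≡ 47·10·38 ≡ 52 (mod 53)
26^2 = 676 ≡ 40
26^4 ≡ 40^2 = 1600 ≡ 10
26^8 ≡ 10^2 = 100 ≡ 47
26^16 ≡ 47^2 = 2209 ≡ 36
28 = 16 + 8 + 4, so 26^28 ≡ 36·47·10 ≡ 13 (mod 53)
y^r · r^s ≡ 52·13 = 676 ≡ 40 (mod 53)

40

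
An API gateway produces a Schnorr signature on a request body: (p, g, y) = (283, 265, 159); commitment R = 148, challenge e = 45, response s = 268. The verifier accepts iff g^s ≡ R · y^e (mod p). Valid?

g^s mod p:
Squares mod 283: 265^1≡265, 265^2≡41, 265^4≡266, 265^8≡6, 265^16≡36, 265^32≡164, 265^64≡11, 265^128≡121, 265^256≡208
268 = 256 + 8 + 4, so 265^268 ≡ 208·6·266 ≡ 9 (mod 283)
R · y^e mod p:
Squares mod 283: 159^1≡159, 159^2≡94, 159^4≡63, 159^8≡7, 159^16≡49, 159^32≡137
45 = 32 + 8 + 4 + 1, so 159^45 ≡ 137·7·63·159 ≡ 151 (mod 283)
148·151 = 22348 ≡ 274 (mod 283)
9 ≠ 274; the check fails.

no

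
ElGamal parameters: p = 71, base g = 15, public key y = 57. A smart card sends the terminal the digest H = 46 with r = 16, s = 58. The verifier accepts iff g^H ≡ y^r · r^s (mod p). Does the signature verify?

verifies

Left side g^H mod p:
15^46 mod 71 = 10
Right side y^r · r^s mod p:
57^16 mod 71 = 57
16^58 mod 71 = 50
57·50 = 2850 ≡ 10 (mod 71)
10 ≡ 10 (mod 71), so the signature is genuine.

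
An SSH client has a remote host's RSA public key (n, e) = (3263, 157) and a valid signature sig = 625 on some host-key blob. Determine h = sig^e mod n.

2133

sig^2 ≡ 625^2 = 390625 ≡ 2328
sig^4 ≡ 2328^2 = 5419584 ≡ 3004
sig^8 ≡ 3004^2 = 9024016 ≡ 1821
sig^16 ≡ 1821^2 = 3316041 ≡ 833
sig^32 ≡ 833^2 = 693889 ≡ 2133
sig^64 ≡ 2133^2 = 4549689 ≡ 1067
sig^128 ≡ 1067^2 = 1138489 ≡ 2965
157 = 128 + 16 + 8 + 4 + 1, so sig^157 ≡ 2965·833·1821·3004·625 ≡ 2133 (mod 3263)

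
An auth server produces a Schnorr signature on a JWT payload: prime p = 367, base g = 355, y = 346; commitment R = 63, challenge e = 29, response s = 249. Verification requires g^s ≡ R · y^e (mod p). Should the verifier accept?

accept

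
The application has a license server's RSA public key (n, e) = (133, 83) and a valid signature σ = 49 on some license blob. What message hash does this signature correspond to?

σ^2 ≡ 49^2 = 2401 ≡ 7
σ^4 ≡ 7^2 = 49
σ^8 ≡ 49^2 = 2401 ≡ 7
σ^16 ≡ 7^2 = 49
σ^32 ≡ 49^2 = 2401 ≡ 7
σ^64 ≡ 7^2 = 49
83 = 64 + 16 + 2 + 1, so σ^83 ≡ 49·49·7·49 ≡ 7 (mod 133)

7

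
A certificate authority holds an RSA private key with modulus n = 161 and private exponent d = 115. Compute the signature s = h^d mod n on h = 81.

h^2 ≡ 81^2 = 6561 ≡ 121
h^4 ≡ 121^2 = 14641 ≡ 151
h^8 ≡ 151^2 = 22801 ≡ 100
h^16 ≡ 100^2 = 10000 ≡ 18
h^32 ≡ 18^2 = 324 ≡ 2
h^64 ≡ 2^2 = 4
115 = 64 + 32 + 16 + 2 + 1, so h^115 ≡ 4·2·18·121·81 ≡ 18 (mod 161)

18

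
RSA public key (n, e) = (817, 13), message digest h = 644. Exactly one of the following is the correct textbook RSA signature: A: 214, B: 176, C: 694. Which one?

Candidate A: 214^13 mod 817 = 644
  → matches h = 644
Candidate B: 176^13 mod 817 = 226
Candidate C: 694^13 mod 817 = 393

A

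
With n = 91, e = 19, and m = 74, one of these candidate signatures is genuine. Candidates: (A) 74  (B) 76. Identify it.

A

Candidate A: 74^2 = 5476 ≡ 16; 74^4 ≡ 16^2 = 256 ≡ 74; 74^8 ≡ 74^2 = 5476 ≡ 16; 74^16 ≡ 16^2 = 256 ≡ 74; 19 = 16 + 2 + 1, so 74^19 ≡ 74·16·74 ≡ 74 (mod 91)
  → matches m = 74
Candidate B: 76^2 = 5776 ≡ 43; 76^4 ≡ 43^2 = 1849 ≡ 29; 76^8 ≡ 29^2 = 841 ≡ 22; 76^16 ≡ 22^2 = 484 ≡ 29; 19 = 16 + 2 + 1, so 76^19 ≡ 29·43·76 ≡ 41 (mod 91)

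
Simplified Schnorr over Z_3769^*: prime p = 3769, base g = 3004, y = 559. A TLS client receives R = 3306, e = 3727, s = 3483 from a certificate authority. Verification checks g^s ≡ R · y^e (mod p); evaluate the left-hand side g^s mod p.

Squares mod 3769: 3004^1≡3004, 3004^2≡1030, 3004^4≡1811, 3004^8≡691, 3004^16≡2587, 3004^32≡2594, 3004^64≡1171, 3004^128≡3094, 3004^256≡3345, 3004^512≡2633, 3004^1024≡1498, 3004^2048≡1449
3483 = 2048 + 1024 + 256 + 128 + 16 + 8 + 2 + 1, so 3004^3483 ≡ 1449·1498·3345·3094·2587·691·1030·3004 ≡ 1443 (mod 3769)

1443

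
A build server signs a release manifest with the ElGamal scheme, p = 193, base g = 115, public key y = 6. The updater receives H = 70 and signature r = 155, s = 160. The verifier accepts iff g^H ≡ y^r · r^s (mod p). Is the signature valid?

valid

Left side g^H mod p:
115^2 = 13225 ≡ 101
115^4 ≡ 101^2 = 10201 ≡ 165
115^8 ≡ 165^2 = 27225 ≡ 12
115^16 ≡ 12^2 = 144
115^32 ≡ 144^2 = 20736 ≡ 85
115^64 ≡ 85^2 = 7225 ≡ 84
70 = 64 + 4 + 2, so 115^70 ≡ 84·165·101 ≡ 31 (mod 193)
Right side y^r · r^s mod p:
6^2 = 36
6^4 ≡ 36^2 = 1296 ≡ 138
6^8 ≡ 138^2 = 19044 ≡ 130
6^16 ≡ 130^2 = 16900 ≡ 109
6^32 ≡ 109^2 = 11881 ≡ 108
6^64 ≡ 108^2 = 11664 ≡ 84
6^128 ≡ 84^2 = 7056 ≡ 108
155 = 128 + 16 + 8 + 2 + 1, so 6^155 ≡ 108·109·130·36·6 ≡ 98 (mod 193)
155^2 = 24025 ≡ 93
155^4 ≡ 93^2 = 8649 ≡ 157
155^8 ≡ 157^2 = 24649 ≡ 138
155^16 ≡ 138^2 = 19044 ≡ 130
155^32 ≡ 130^2 = 16900 ≡ 109
155^64 ≡ 109^2 = 11881 ≡ 108
155^128 ≡ 108^2 = 11664 ≡ 84
160 = 128 + 32, so 155^160 ≡ 84·109 ≡ 85 (mod 193)
98·85 = 8330 ≡ 31 (mod 193)
31 ≡ 31 (mod 193), so the signature is genuine.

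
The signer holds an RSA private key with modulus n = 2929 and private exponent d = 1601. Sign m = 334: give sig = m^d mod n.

1344

Squares mod 2929: m^1≡334, m^2≡254, m^4≡78, m^8≡226, m^16≡1283, m^32≡2920, m^64≡81, m^128≡703, m^256≡2137, m^512≡458, m^1024≡1805
1601 = 1024 + 512 + 64 + 1, so m^1601 ≡ 1805·458·81·334 ≡ 1344 (mod 2929)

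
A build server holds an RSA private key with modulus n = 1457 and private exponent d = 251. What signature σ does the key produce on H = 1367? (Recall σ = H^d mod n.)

H^2 ≡ 1367^2 = 1868689 ≡ 815
H^4 ≡ 815^2 = 664225 ≡ 1290
H^8 ≡ 1290^2 = 1664100 ≡ 206
H^16 ≡ 206^2 = 42436 ≡ 183
H^32 ≡ 183^2 = 33489 ≡ 1435
H^64 ≡ 1435^2 = 2059225 ≡ 484
H^128 ≡ 484^2 = 234256 ≡ 1136
251 = 128 + 64 + 32 + 16 + 8 + 2 + 1, so H^251 ≡ 1136·484·1435·183·206·815·1367 ≡ 943 (mod 1457)

943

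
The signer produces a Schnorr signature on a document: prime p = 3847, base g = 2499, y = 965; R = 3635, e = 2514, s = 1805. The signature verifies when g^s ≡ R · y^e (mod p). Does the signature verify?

g^s mod p:
Squares mod 3847: 2499^1≡2499, 2499^2≡1320, 2499^4≡3556, 2499^8≡47, 2499^16≡2209, 2499^32≡1685, 2499^64≡139, 2499^128≡86, 2499^256≡3549, 2499^512≡323, 2499^1024≡460
1805 = 1024 + 512 + 256 + 8 + 4 + 1, so 2499^1805 ≡ 460·323·3549·47·3556·2499 ≡ 453 (mod 3847)
R · y^e mod p:
Squares mod 3847: 965^1≡965, 965^2≡251, 965^4≡1449, 965^8≡2986, 965^16≡2697, 965^32≡2979, 965^64≡3259, 965^128≡3361, 965^256≡1529, 965^512≡2712, 965^1024≡3327, 965^2048≡1110
2514 = 2048 + 256 + 128 + 64 + 16 + 2, so 965^2514 ≡ 1110·1529·3361·3259·2697·251 ≡ 1504 (mod 3847)
3635·1504 = 5467040 ≡ 453 (mod 3847)
453 ≡ 453 (mod 3847); signature holds.

verifies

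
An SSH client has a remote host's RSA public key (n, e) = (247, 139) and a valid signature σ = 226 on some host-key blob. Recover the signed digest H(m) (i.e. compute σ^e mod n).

73

σ^2 ≡ 226^2 = 51076 ≡ 194
σ^4 ≡ 194^2 = 37636 ≡ 92
σ^8 ≡ 92^2 = 8464 ≡ 66
σ^16 ≡ 66^2 = 4356 ≡ 157
σ^32 ≡ 157^2 = 24649 ≡ 196
σ^64 ≡ 196^2 = 38416 ≡ 131
σ^128 ≡ 131^2 = 17161 ≡ 118
139 = 128 + 8 + 2 + 1, so σ^139 ≡ 118·66·194·226 ≡ 73 (mod 247)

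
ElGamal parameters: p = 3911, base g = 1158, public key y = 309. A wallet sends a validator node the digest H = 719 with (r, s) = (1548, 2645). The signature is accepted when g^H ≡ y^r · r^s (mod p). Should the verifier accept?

accept

Left side g^H mod p:
1158^2 = 1340964 ≡ 3402
1158^4 ≡ 3402^2 = 11573604 ≡ 955
1158^8 ≡ 955^2 = 912025 ≡ 762
1158^16 ≡ 762^2 = 580644 ≡ 1816
1158^32 ≡ 1816^2 = 3297856 ≡ 883
1158^64 ≡ 883^2 = 779689 ≡ 1400
1158^128 ≡ 1400^2 = 1960000 ≡ 589
1158^256 ≡ 589^2 = 346921 ≡ 2753
1158^512 ≡ 2753^2 = 7579009 ≡ 3402
719 = 512 + 128 + 64 + 8 + 4 + 2 + 1, so 1158^719 ≡ 3402·589·1400·762·955·3402·1158 ≡ 3722 (mod 3911)
Right side y^r · r^s mod p:
309^2 = 95481 ≡ 1617
309^4 ≡ 1617^2 = 2614689 ≡ 2141
309^8 ≡ 2141^2 = 4583881 ≡ 189
309^16 ≡ 189^2 = 35721 ≡ 522
309^32 ≡ 522^2 = 272484 ≡ 2625
309^64 ≡ 2625^2 = 6890625 ≡ 3354
309^128 ≡ 3354^2 = 11249316 ≡ 1280
309^256 ≡ 1280^2 = 1638400 ≡ 3602
309^512 ≡ 3602^2 = 12974404 ≡ 1617
309^1024 ≡ 1617^2 = 2614689 ≡ 2141
1548 = 1024 + 512 + 8 + 4, so 309^1548 ≡ 2141·1617·189·2141 ≡ 3209 (mod 3911)
1548^2 = 2396304 ≡ 2772
1548^4 ≡ 2772^2 = 7683984 ≡ 2780
1548^8 ≡ 2780^2 = 7728400 ≡ 264
1548^16 ≡ 264^2 = 69696 ≡ 3209
1548^32 ≡ 3209^2 = 10297681 ≡ 18
1548^64 ≡ 18^2 = 324
1548^128 ≡ 324^2 = 104976 ≡ 3290
1548^256 ≡ 3290^2 = 10824100 ≡ 2363
1548^512 ≡ 2363^2 = 5583769 ≡ 2772
1548^1024 ≡ 2772^2 = 7683984 ≡ 2780
1548^2048 ≡ 2780^2 = 7728400 ≡ 264
2645 = 2048 + 512 + 64 + 16 + 4 + 1, so 1548^2645 ≡ 264·2772·324·3209·2780·1548 ≡ 3460 (mod 3911)
3209·3460 = 11103140 ≡ 3722 (mod 3911)
3722 ≡ 3722 (mod 3911), so the signature is genuine.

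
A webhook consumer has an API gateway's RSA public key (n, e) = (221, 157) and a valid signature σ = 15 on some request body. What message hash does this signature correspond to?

Squares mod 221: σ^1≡15, σ^2≡4, σ^4≡16, σ^8≡35, σ^16≡120, σ^32≡35, σ^64≡120, σ^128≡35
157 = 128 + 16 + 8 + 4 + 1, so σ^157 ≡ 35·120·35·16·15 ≡ 2 (mod 221)

2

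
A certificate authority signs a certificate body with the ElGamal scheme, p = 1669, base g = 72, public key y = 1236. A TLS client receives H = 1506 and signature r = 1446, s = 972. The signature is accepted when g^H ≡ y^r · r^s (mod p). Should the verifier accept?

Left side g^H mod p:
72^2 = 5184 ≡ 177
72^4 ≡ 177^2 = 31329 ≡ 1287
72^8 ≡ 1287^2 = 1656369 ≡ 721
72^16 ≡ 721^2 = 519841 ≡ 782
72^32 ≡ 782^2 = 611524 ≡ 670
72^64 ≡ 670^2 = 448900 ≡ 1608
72^128 ≡ 1608^2 = 2585664 ≡ 383
72^256 ≡ 383^2 = 146689 ≡ 1486
72^512 ≡ 1486^2 = 2208196 ≡ 109
72^1024 ≡ 109^2 = 11881 ≡ 198
1506 = 1024 + 256 + 128 + 64 + 32 + 2, so 72^1506 ≡ 198·1486·383·1608·670·177 ≡ 281 (mod 1669)
Right side y^r · r^s mod p:
1236^2 = 1527696 ≡ 561
1236^4 ≡ 561^2 = 314721 ≡ 949
1236^8 ≡ 949^2 = 900601 ≡ 1010
1236^16 ≡ 1010^2 = 1020100 ≡ 341
1236^32 ≡ 341^2 = 116281 ≡ 1120
1236^64 ≡ 1120^2 = 1254400 ≡ 981
1236^128 ≡ 981^2 = 962361 ≡ 1017
1236^256 ≡ 1017^2 = 1034289 ≡ 1178
1236^512 ≡ 1178^2 = 1387684 ≡ 745
1236^1024 ≡ 745^2 = 555025 ≡ 917
1446 = 1024 + 256 + 128 + 32 + 4 + 2, so 1236^1446 ≡ 917·1178·1017·1120·949·561 ≡ 80 (mod 1669)
1446^2 = 2090916 ≡ 1328
1446^4 ≡ 1328^2 = 1763584 ≡ 1120
1446^8 ≡ 1120^2 = 1254400 ≡ 981
1446^16 ≡ 981^2 = 962361 ≡ 1017
1446^32 ≡ 1017^2 = 1034289 ≡ 1178
1446^64 ≡ 1178^2 = 1387684 ≡ 745
1446^128 ≡ 745^2 = 555025 ≡ 917
1446^256 ≡ 917^2 = 840889 ≡ 1382
1446^512 ≡ 1382^2 = 1909924 ≡ 588
972 = 512 + 256 + 128 + 64 + 8 + 4, so 1446^972 ≡ 588·1382·917·745·981·1120 ≡ 233 (mod 1669)
80·233 = 18640 ≡ 281 (mod 1669)
281 ≡ 281 (mod 1669), so the signature is genuine.

accept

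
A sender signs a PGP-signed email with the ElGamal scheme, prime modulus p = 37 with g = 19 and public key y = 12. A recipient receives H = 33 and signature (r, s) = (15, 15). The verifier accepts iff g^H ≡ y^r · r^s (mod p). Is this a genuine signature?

genuine

Left side g^H mod p:
19^2 = 361 ≡ 28
19^4 ≡ 28^2 = 784 ≡ 7
19^8 ≡ 7^2 = 49 ≡ 12
19^16 ≡ 12^2 = 144 ≡ 33
19^32 ≡ 33^2 = 1089 ≡ 16
33 = 32 + 1, so 19^33 ≡ 16·19 ≡ 8 (mod 37)
Right side y^r · r^s mod p:
12^2 = 144 ≡ 33
12^4 ≡ 33^2 = 1089 ≡ 16
12^8 ≡ 16^2 = 256 ≡ 34
15 = 8 + 4 + 2 + 1, so 12^15 ≡ 34·16·33·12 ≡ 10 (mod 37)
15^2 = 225 ≡ 3
15^4 ≡ 3^2 = 9
15^8 ≡ 9^2 = 81 ≡ 7
15 = 8 + 4 + 2 + 1, so 15^15 ≡ 7·9·3·15 ≡ 23 (mod 37)
10·23 = 230 ≡ 8 (mod 37)
8 ≡ 8 (mod 37), so the signature is genuine.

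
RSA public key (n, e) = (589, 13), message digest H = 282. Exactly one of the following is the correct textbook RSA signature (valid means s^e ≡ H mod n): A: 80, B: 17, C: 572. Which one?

Candidate A: Squares mod 589: 80^1≡80, 80^2≡510, 80^4≡351, 80^8≡100; 13 = 8 + 4 + 1, so 80^13 ≡ 100·351·80 ≡ 237 (mod 589)
Candidate B: Squares mod 589: 17^1≡17, 17^2≡289, 17^4≡472, 17^8≡142; 13 = 8 + 4 + 1, so 17^13 ≡ 142·472·17 ≡ 282 (mod 589)
  → matches H = 282
Candidate C: Squares mod 589: 572^1≡572, 572^2≡289, 572^4≡472, 572^8≡142; 13 = 8 + 4 + 1, so 572^13 ≡ 142·472·572 ≡ 307 (mod 589)

B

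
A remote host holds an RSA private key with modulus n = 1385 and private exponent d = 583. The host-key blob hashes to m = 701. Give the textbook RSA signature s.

1086

m^2 ≡ 701^2 = 491401 ≡ 1111
m^4 ≡ 1111^2 = 1234321 ≡ 286
m^8 ≡ 286^2 = 81796 ≡ 81
m^16 ≡ 81^2 = 6561 ≡ 1021
m^32 ≡ 1021^2 = 1042441 ≡ 921
m^64 ≡ 921^2 = 848241 ≡ 621
m^128 ≡ 621^2 = 385641 ≡ 611
m^256 ≡ 611^2 = 373321 ≡ 756
m^512 ≡ 756^2 = 571536 ≡ 916
583 = 512 + 64 + 4 + 2 + 1, so m^583 ≡ 916·621·286·1111·701 ≡ 1086 (mod 1385)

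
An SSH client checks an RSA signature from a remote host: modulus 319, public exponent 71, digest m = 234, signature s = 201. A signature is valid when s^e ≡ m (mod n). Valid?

s^71 mod 319 = 234
234 = m, so the signature checks out.

yes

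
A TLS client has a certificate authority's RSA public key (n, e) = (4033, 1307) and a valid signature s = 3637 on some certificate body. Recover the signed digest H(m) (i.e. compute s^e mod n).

s^2 ≡ 3637^2 = 13227769 ≡ 3562
s^4 ≡ 3562^2 = 12687844 ≡ 26
s^8 ≡ 26^2 = 676
s^16 ≡ 676^2 = 456976 ≡ 1247
s^32 ≡ 1247^2 = 1555009 ≡ 2304
s^64 ≡ 2304^2 = 5308416 ≡ 988
s^128 ≡ 988^2 = 976144 ≡ 158
s^256 ≡ 158^2 = 24964 ≡ 766
s^512 ≡ 766^2 = 586756 ≡ 1971
s^1024 ≡ 1971^2 = 3884841 ≡ 1062
1307 = 1024 + 256 + 16 + 8 + 2 + 1, so s^1307 ≡ 1062·766·1247·676·3562·3637 ≡ 1137 (mod 4033)

1137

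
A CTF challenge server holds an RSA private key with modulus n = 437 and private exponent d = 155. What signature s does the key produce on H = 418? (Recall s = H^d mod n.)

Squares mod 437: H^1≡418, H^2≡361, H^4≡95, H^8≡285, H^16≡380, H^32≡190, H^64≡266, H^128≡399
155 = 128 + 16 + 8 + 2 + 1, so H^155 ≡ 399·380·285·361·418 ≡ 418 (mod 437)

418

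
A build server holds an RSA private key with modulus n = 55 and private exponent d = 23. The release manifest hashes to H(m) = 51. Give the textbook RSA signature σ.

46

(H(m))^2 ≡ 51^2 = 2601 ≡ 16
(H(m))^4 ≡ 16^2 = 256 ≡ 36
(H(m))^8 ≡ 36^2 = 1296 ≡ 31
(H(m))^16 ≡ 31^2 = 961 ≡ 26
23 = 16 + 4 + 2 + 1, so (H(m))^23 ≡ 26·36·16·51 ≡ 46 (mod 55)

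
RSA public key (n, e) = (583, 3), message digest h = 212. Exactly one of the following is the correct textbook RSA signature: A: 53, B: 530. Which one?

Candidate A: 53^2 = 2809 ≡ 477; 3 = 2 + 1, so 53^3 ≡ 477·53 ≡ 212 (mod 583)
  → matches h = 212
Candidate B: 530^2 = 280900 ≡ 477; 3 = 2 + 1, so 530^3 ≡ 477·530 ≡ 371 (mod 583)

A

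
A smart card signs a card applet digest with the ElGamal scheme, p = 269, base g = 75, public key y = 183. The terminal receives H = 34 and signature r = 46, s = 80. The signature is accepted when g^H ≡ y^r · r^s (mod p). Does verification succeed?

passes

Left side g^H mod p:
Squares mod 269: 75^1≡75, 75^2≡245, 75^4≡38, 75^8≡99, 75^16≡117, 75^32≡239
34 = 32 + 2, so 75^34 ≡ 239·245 ≡ 182 (mod 269)
Right side y^r · r^s mod p:
Squares mod 269: 183^1≡183, 183^2≡133, 183^4≡204, 183^8≡190, 183^16≡54, 183^32≡226
46 = 32 + 8 + 4 + 2, so 183^46 ≡ 226·190·204·133 ≡ 203 (mod 269)
Squares mod 269: 46^1≡46, 46^2≡233, 46^4≡220, 46^8≡249, 46^16≡131, 46^32≡214, 46^64≡66
80 = 64 + 16, so 46^80 ≡ 66·131 ≡ 38 (mod 269)
203·38 = 7714 ≡ 182 (mod 269)
182 ≡ 182 (mod 269), so the signature is genuine.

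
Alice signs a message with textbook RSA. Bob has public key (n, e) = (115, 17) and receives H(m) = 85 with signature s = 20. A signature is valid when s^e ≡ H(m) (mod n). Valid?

s^2 ≡ 20^2 = 400 ≡ 55
s^4 ≡ 55^2 = 3025 ≡ 35
s^8 ≡ 35^2 = 1225 ≡ 75
s^16 ≡ 75^2 = 5625 ≡ 105
17 = 16 + 1, so s^17 ≡ 105·20 ≡ 30 (mod 115)
30 ≠ 85, so verification fails.

no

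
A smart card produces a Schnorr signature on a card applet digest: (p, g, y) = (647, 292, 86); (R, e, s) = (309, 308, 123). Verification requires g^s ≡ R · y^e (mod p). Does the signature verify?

g^s mod p:
Squares mod 647: 292^1≡292, 292^2≡507, 292^4≡190, 292^8≡515, 292^16≡602, 292^32≡84, 292^64≡586
123 = 64 + 32 + 16 + 8 + 2 + 1, so 292^123 ≡ 586·84·602·515·507·292 ≡ 644 (mod 647)
R · y^e mod p:
Squares mod 647: 86^1≡86, 86^2≡279, 86^4≡201, 86^8≡287, 86^16≡200, 86^32≡533, 86^64≡56, 86^128≡548, 86^256≡96
308 = 256 + 32 + 16 + 4, so 86^308 ≡ 96·533·200·201 ≡ 201 (mod 647)
309·201 = 62109 ≡ 644 (mod 647)
644 ≡ 644 (mod 647); signature holds.

verifies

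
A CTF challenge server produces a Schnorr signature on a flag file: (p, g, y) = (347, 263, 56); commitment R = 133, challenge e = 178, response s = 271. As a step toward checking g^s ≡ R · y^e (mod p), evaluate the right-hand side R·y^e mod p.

143

Squares mod 347: 56^1≡56, 56^2≡13, 56^4≡169, 56^8≡107, 56^16≡345, 56^32≡4, 56^64≡16, 56^128≡256
178 = 128 + 32 + 16 + 2, so 56^178 ≡ 256·4·345·13 ≡ 95 (mod 347)
R · y^e ≡ 133·95 = 12635 ≡ 143 (mod 347)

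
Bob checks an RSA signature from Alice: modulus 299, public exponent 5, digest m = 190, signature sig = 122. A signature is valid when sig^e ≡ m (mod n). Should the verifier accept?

sig^2 ≡ 122^2 = 14884 ≡ 233
sig^4 ≡ 233^2 = 54289 ≡ 170
5 = 4 + 1, so sig^5 ≡ 170·122 ≡ 109 (mod 299)
109 ≠ 190, so verification fails.

reject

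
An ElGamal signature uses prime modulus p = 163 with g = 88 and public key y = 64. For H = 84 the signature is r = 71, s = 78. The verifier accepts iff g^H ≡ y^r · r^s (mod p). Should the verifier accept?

Left side g^H mod p:
88^2 = 7744 ≡ 83
88^4 ≡ 83^2 = 6889 ≡ 43
88^8 ≡ 43^2 = 1849 ≡ 56
88^16 ≡ 56^2 = 3136 ≡ 39
88^32 ≡ 39^2 = 1521 ≡ 54
88^64 ≡ 54^2 = 2916 ≡ 145
84 = 64 + 16 + 4, so 88^84 ≡ 145·39·43 ≡ 132 (mod 163)
Right side y^r · r^s mod p:
64^2 = 4096 ≡ 21
64^4 ≡ 21^2 = 441 ≡ 115
64^8 ≡ 115^2 = 13225 ≡ 22
64^16 ≡ 22^2 = 484 ≡ 158
64^32 ≡ 158^2 = 24964 ≡ 25
64^64 ≡ 25^2 = 625 ≡ 136
71 = 64 + 4 + 2 + 1, so 64^71 ≡ 136·115·21·64 ≡ 6 (mod 163)
71^2 = 5041 ≡ 151
71^4 ≡ 151^2 = 22801 ≡ 144
71^8 ≡ 144^2 = 20736 ≡ 35
71^16 ≡ 35^2 = 1225 ≡ 84
71^32 ≡ 84^2 = 7056 ≡ 47
71^64 ≡ 47^2 = 2209 ≡ 90
78 = 64 + 8 + 4 + 2, so 71^78 ≡ 90·35·144·151 ≡ 22 (mod 163)
6·22 = 132 ≡ 132 (mod 163)
132 ≡ 132 (mod 163), so the signature is genuine.

accept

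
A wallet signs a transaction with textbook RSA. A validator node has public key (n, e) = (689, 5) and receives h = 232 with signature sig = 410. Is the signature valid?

valid

Squares mod 689: sig^1≡410, sig^2≡673, sig^4≡256
5 = 4 + 1, so sig^5 ≡ 256·410 ≡ 232 (mod 689)
Since 232 equals the digest 232, verification succeeds.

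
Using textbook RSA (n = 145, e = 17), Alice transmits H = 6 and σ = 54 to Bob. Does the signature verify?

does not verify

σ^2 ≡ 54^2 = 2916 ≡ 16
σ^4 ≡ 16^2 = 256 ≡ 111
σ^8 ≡ 111^2 = 12321 ≡ 141
σ^16 ≡ 141^2 = 19881 ≡ 16
17 = 16 + 1, so σ^17 ≡ 16·54 ≡ 139 (mod 145)
σ^17 mod 145 = 139, but H = 6.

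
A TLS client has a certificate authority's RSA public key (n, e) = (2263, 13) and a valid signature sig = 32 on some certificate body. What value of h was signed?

807

sig^2 ≡ 32^2 = 1024
sig^4 ≡ 1024^2 = 1048576 ≡ 807
sig^8 ≡ 807^2 = 651249 ≡ 1768
13 = 8 + 4 + 1, so sig^13 ≡ 1768·807·32 ≡ 807 (mod 2263)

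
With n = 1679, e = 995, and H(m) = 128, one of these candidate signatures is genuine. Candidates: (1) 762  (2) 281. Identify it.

1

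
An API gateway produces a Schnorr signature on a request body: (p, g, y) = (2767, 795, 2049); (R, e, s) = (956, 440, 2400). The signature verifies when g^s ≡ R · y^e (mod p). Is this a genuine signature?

forged

g^s mod p:
Squares mod 2767: 795^1≡795, 795^2≡1149, 795^4≡342, 795^8≡750, 795^16≡799, 795^32≡1991, 795^64≡1737, 795^128≡1139, 795^256≡2365, 795^512≡1118, 795^1024≡2007, 795^2048≡2064
2400 = 2048 + 256 + 64 + 32, so 795^2400 ≡ 2064·2365·1737·1991 ≡ 1408 (mod 2767)
R · y^e mod p:
Squares mod 2767: 2049^1≡2049, 2049^2≡862, 2049^4≡1488, 2049^8≡544, 2049^16≡2634, 2049^32≡1087, 2049^64≡60, 2049^128≡833, 2049^256≡2139
440 = 256 + 128 + 32 + 16 + 8, so 2049^440 ≡ 2139·833·1087·2634·544 ≡ 1793 (mod 2767)
956·1793 = 1714108 ≡ 1335 (mod 2767)
1408 ≠ 1335; the check fails.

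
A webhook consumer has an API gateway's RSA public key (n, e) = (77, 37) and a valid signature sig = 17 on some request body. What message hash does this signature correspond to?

sig^2 ≡ 17^2 = 289 ≡ 58
sig^4 ≡ 58^2 = 3364 ≡ 53
sig^8 ≡ 53^2 = 2809 ≡ 37
sig^16 ≡ 37^2 = 1369 ≡ 60
sig^32 ≡ 60^2 = 3600 ≡ 58
37 = 32 + 4 + 1, so sig^37 ≡ 58·53·17 ≡ 52 (mod 77)

52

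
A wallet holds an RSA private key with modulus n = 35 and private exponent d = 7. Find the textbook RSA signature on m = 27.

m^2 ≡ 27^2 = 729 ≡ 29
m^4 ≡ 29^2 = 841 ≡ 1
7 = 4 + 2 + 1, so m^7 ≡ 1·29·27 ≡ 13 (mod 35)

13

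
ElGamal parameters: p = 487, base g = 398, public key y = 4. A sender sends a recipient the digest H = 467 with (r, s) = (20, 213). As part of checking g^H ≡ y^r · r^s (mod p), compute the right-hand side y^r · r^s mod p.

Squares mod 487: 4^1≡4, 4^2≡16, 4^4≡256, 4^8≡278, 4^16≡338
20 = 16 + 4, so 4^20 ≡ 338·256 ≡ 329 (mod 487)
Squares mod 487: 20^1≡20, 20^2≡400, 20^4≡264, 20^8≡55, 20^16≡103, 20^32≡382, 20^64≡311, 20^128≡295
213 = 128 + 64 + 16 + 4 + 1, so 20^213 ≡ 295·311·103·264·20 ≡ 27 (mod 487)
y^r · r^s ≡ 329·27 = 8883 ≡ 117 (mod 487)

117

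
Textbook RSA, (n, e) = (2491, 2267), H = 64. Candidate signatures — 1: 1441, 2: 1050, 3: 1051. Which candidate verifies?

Candidate 1: 1441^2267 mod 2491 = 2427
Candidate 2: 1050^2267 mod 2491 = 64
  → matches H = 64
Candidate 3: 1051^2267 mod 2491 = 841

2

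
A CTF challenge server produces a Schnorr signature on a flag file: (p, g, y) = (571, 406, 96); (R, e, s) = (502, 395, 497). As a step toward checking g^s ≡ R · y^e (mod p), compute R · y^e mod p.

9

Squares mod 571: 96^1≡96, 96^2≡80, 96^4≡119, 96^8≡457, 96^16≡434, 96^32≡497, 96^64≡337, 96^128≡511, 96^256≡174
395 = 256 + 128 + 8 + 2 + 1, so 96^395 ≡ 174·511·457·80·96 ≡ 124 (mod 571)
R · y^e ≡ 502·124 = 62248 ≡ 9 (mod 571)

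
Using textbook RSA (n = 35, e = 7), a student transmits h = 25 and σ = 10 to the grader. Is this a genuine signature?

σ^2 ≡ 10^2 = 100 ≡ 30
σ^4 ≡ 30^2 = 900 ≡ 25
7 = 4 + 2 + 1, so σ^7 ≡ 25·30·10 ≡ 10 (mod 35)
The recovered value 10 does not match the digest 25.

forged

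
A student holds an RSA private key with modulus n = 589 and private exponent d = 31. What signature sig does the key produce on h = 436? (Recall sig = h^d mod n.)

h^2 ≡ 436^2 = 190096 ≡ 438
h^4 ≡ 438^2 = 191844 ≡ 419
h^8 ≡ 419^2 = 175561 ≡ 39
h^16 ≡ 39^2 = 1521 ≡ 343
31 = 16 + 8 + 4 + 2 + 1, so h^31 ≡ 343·39·419·438·436 ≡ 436 (mod 589)

436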